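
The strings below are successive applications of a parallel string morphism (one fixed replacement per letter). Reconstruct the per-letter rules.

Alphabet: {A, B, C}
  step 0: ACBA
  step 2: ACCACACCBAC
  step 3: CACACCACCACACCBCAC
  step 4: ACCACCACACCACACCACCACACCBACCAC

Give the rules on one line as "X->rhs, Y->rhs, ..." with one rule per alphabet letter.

  step 3 ⇒ step 4: CACACCACCACACCBCAC ⇒ AC·C·AC·C·AC·AC·C·AC·AC·C·AC·C·AC·AC·CB·AC·C·AC
    A ↦ C
    B ↦ CB
    C ↦ AC

A->C, B->CB, C->AC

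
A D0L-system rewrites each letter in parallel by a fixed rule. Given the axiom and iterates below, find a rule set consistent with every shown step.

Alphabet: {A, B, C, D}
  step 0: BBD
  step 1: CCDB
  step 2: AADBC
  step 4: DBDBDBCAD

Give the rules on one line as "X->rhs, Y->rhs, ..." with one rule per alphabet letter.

  step 1 ⇒ step 2: CCDB ⇒ A·A·DB·C
    B ↦ C
    C ↦ A
    D ↦ DB
    A ↦ D  (constrained at step 2)

A->D, B->C, C->A, D->DB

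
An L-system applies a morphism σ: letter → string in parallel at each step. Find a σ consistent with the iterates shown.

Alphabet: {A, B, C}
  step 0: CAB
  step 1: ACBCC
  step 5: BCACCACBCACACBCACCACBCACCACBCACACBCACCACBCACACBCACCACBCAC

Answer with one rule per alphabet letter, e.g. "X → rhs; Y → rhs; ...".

A->BC, B->C, C->AC

  step 0 ⇒ step 1: CAB ⇒ AC·BC·C
    A ↦ BC
    B ↦ C
    C ↦ AC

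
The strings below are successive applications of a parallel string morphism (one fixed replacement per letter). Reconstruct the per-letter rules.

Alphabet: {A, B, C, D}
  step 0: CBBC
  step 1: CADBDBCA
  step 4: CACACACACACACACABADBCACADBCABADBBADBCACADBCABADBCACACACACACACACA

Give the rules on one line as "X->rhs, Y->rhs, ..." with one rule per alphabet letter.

A->CA, B->DB, C->CA, D->BA

  step 0 ⇒ step 1: CBBC ⇒ CA·DB·DB·CA
    B ↦ DB
    C ↦ CA
    A ↦ CA  (constrained at step 1)
    D ↦ BA  (constrained at step 1)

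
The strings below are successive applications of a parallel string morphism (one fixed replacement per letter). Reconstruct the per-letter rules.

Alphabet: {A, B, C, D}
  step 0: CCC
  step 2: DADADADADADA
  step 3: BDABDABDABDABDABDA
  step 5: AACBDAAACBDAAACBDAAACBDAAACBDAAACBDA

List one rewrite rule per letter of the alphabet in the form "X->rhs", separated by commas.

A->DA, B->C, C->AA, D->B

  step 2 ⇒ step 3: DADADADADADA ⇒ B·DA·B·DA·B·DA·B·DA·B·DA·B·DA
    A ↦ DA
    D ↦ B
    B ↦ C  (constrained at step 3)
    C ↦ AA  (constrained at step 0)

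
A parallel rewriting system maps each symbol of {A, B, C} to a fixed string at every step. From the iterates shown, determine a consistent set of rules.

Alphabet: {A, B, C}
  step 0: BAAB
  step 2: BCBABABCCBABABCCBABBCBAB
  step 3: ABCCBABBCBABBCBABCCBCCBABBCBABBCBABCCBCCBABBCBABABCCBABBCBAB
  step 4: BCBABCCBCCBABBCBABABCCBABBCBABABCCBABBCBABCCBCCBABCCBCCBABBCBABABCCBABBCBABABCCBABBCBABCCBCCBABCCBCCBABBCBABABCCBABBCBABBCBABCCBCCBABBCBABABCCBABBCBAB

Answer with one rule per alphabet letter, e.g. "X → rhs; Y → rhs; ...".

  step 3 ⇒ step 4: ABCCBABBCBABBCBABCCBCCBABBCBABBCBABCCBCCBABBCBABABCCBABBCBAB ⇒ BCB·AB·CCB·CCB·AB·BCB·AB·AB·CCB·AB·BCB·AB·AB·CCB·AB·BCB·AB·CCB·CCB·AB·CCB·CCB·AB·BCB·AB·AB·CCB·AB·BCB·AB·AB·CCB·AB·BCB·AB·CCB·CCB·AB·CCB·CCB·AB·BCB·AB·AB·CCB·AB·BCB·AB·BCB·AB·CCB·CCB·AB·BCB·AB·AB·CCB·AB·BCB·AB
    A ↦ BCB
    B ↦ AB
    C ↦ CCB

A->BCB, B->AB, C->CCB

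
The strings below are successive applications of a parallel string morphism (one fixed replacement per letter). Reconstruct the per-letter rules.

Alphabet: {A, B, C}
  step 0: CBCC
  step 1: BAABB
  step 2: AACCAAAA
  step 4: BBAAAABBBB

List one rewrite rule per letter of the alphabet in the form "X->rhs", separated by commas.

A->C, B->AA, C->B

  step 1 ⇒ step 2: BAABB ⇒ AA·C·C·AA·AA
    A ↦ C
    B ↦ AA
  step 0 ⇒ step 1: CBCC ⇒ B·AA·B·B
    C ↦ B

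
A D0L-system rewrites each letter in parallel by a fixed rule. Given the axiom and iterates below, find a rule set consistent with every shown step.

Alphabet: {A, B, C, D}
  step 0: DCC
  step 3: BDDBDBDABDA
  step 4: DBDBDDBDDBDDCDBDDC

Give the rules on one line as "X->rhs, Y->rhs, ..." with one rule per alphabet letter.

  step 3 ⇒ step 4: BDDBDBDABDA ⇒ D·BD·BD·D·BD·D·BD·DC·D·BD·DC
    A ↦ DC
    B ↦ D
    D ↦ BD
    C ↦ A  (constrained at step 0)

A->DC, B->D, C->A, D->BD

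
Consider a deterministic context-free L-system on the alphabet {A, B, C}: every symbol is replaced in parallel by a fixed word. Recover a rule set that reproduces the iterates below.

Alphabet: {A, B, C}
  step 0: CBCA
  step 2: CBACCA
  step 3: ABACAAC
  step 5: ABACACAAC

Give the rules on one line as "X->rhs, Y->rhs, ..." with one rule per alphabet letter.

A->C, B->BA, C->A

  step 2 ⇒ step 3: CBACCA ⇒ A·BA·C·A·A·C
    A ↦ C
    B ↦ BA
    C ↦ A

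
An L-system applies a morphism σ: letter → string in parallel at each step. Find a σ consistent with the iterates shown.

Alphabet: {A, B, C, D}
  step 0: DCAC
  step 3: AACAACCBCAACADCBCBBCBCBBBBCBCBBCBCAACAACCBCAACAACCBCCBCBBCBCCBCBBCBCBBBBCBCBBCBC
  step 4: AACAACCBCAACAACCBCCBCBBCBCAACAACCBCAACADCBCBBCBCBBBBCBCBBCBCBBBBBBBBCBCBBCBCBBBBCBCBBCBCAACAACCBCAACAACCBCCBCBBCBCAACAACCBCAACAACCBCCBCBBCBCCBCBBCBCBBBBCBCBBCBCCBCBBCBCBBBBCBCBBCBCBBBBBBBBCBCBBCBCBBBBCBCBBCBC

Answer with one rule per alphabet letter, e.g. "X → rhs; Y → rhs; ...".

  step 3 ⇒ step 4: AACAACCBCAACADCBCBBCBCBBBBCBCBBCBCAACAACCBCAACAACCBCCBCBBCBCCBCBBCBCBBBBCBCBBCBC ⇒ AAC·AAC·CBC·AAC·AAC·CBC·CBC·BB·CBC·AAC·AAC·CBC·AAC·AD·CBC·BB·CBC·BB·BB·CBC·BB·CBC·BB·BB·BB·BB·CBC·BB·CBC·BB·BB·CBC·BB·CBC·AAC·AAC·CBC·AAC·AAC·CBC·CBC·BB·CBC·AAC·AAC·CBC·AAC·AAC·CBC·CBC·BB·CBC·CBC·BB·CBC·BB·BB·CBC·BB·CBC·CBC·BB·CBC·BB·BB·CBC·BB·CBC·BB·BB·BB·BB·CBC·BB·CBC·BB·BB·CBC·BB·CBC
    A ↦ AAC
    B ↦ BB
    C ↦ CBC
    D ↦ AD

A->AAC, B->BB, C->CBC, D->AD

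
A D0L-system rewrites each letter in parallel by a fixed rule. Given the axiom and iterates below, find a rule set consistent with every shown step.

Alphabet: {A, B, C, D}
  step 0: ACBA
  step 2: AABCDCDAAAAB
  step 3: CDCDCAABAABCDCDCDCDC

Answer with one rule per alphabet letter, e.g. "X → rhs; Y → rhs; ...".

  step 2 ⇒ step 3: AABCDCDAAAAB ⇒ CD·CD·C·AA·B·AA·B·CD·CD·CD·CD·C
    A ↦ CD
    B ↦ C
    C ↦ AA
    D ↦ B

A->CD, B->C, C->AA, D->B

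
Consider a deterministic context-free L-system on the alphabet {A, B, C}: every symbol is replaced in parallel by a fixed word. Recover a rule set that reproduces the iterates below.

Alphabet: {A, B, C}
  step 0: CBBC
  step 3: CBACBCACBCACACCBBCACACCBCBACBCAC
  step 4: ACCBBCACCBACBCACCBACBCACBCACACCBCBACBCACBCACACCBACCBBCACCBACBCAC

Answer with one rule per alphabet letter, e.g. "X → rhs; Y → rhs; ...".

A->BC, B->CB, C->AC

  step 3 ⇒ step 4: CBACBCACBCACACCBBCACACCBCBACBCAC ⇒ AC·CB·BC·AC·CB·AC·BC·AC·CB·AC·BC·AC·BC·AC·AC·CB·CB·AC·BC·AC·BC·AC·AC·CB·AC·CB·BC·AC·CB·AC·BC·AC
    A ↦ BC
    B ↦ CB
    C ↦ AC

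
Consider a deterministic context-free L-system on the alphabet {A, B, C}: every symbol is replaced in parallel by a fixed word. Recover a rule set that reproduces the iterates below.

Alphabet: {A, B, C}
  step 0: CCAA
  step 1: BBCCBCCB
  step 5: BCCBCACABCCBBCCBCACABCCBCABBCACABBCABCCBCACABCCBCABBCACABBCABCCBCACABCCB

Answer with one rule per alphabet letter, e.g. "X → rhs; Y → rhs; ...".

A->CCB, B->CA, C->B

  step 0 ⇒ step 1: CCAA ⇒ B·B·CCB·CCB
    A ↦ CCB
    C ↦ B
    B ↦ CA  (constrained at step 1)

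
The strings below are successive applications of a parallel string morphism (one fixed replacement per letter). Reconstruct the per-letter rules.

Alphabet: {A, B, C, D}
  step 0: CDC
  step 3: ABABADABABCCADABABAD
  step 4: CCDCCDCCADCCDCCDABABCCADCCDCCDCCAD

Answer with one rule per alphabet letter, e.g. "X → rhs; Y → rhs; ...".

A->CC, B->D, C->AB, D->AD

  step 3 ⇒ step 4: ABABADABABCCADABABAD ⇒ CC·D·CC·D·CC·AD·CC·D·CC·D·AB·AB·CC·AD·CC·D·CC·D·CC·AD
    A ↦ CC
    B ↦ D
    C ↦ AB
    D ↦ AD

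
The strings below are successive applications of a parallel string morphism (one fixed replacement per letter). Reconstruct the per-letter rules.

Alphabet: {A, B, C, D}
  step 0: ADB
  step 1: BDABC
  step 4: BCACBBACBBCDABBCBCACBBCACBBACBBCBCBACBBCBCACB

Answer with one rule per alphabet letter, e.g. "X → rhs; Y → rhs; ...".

A->B, B->BC, C->ACB, D->DA

  step 0 ⇒ step 1: ADB ⇒ B·DA·BC
    A ↦ B
    B ↦ BC
    D ↦ DA
    C ↦ ACB  (constrained at step 1)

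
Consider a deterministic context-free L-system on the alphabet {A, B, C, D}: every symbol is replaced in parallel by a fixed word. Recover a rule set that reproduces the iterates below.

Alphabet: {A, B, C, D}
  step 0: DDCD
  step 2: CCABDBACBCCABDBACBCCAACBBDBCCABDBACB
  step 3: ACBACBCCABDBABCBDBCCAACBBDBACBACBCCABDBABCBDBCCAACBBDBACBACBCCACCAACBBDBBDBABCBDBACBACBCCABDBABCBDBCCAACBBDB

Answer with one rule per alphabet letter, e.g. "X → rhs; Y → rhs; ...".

A->CCA, B->BDB, C->ACB, D->ABC

  step 2 ⇒ step 3: CCABDBACBCCABDBACBCCAACBBDBCCABDBACB ⇒ ACB·ACB·CCA·BDB·ABC·BDB·CCA·ACB·BDB·ACB·ACB·CCA·BDB·ABC·BDB·CCA·ACB·BDB·ACB·ACB·CCA·CCA·ACB·BDB·BDB·ABC·BDB·ACB·ACB·CCA·BDB·ABC·BDB·CCA·ACB·BDB
    A ↦ CCA
    B ↦ BDB
    C ↦ ACB
    D ↦ ABC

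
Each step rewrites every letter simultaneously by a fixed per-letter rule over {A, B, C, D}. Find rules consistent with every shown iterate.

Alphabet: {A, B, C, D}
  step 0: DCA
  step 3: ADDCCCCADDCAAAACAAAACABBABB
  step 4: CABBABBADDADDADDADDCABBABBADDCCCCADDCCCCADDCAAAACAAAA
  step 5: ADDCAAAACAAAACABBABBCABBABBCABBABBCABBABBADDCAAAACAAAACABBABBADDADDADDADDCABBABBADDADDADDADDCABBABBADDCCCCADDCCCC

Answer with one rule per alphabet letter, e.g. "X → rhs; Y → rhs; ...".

  step 4 ⇒ step 5: CABBABBADDADDADDADDCABBABBADDCCCCADDCCCCADDCAAAACAAAA ⇒ ADD·C·AA·AA·C·AA·AA·C·ABB·ABB·C·ABB·ABB·C·ABB·ABB·C·ABB·ABB·ADD·C·AA·AA·C·AA·AA·C·ABB·ABB·ADD·ADD·ADD·ADD·C·ABB·ABB·ADD·ADD·ADD·ADD·C·ABB·ABB·ADD·C·C·C·C·ADD·C·C·C·C
    A ↦ C
    B ↦ AA
    C ↦ ADD
    D ↦ ABB

A->C, B->AA, C->ADD, D->ABB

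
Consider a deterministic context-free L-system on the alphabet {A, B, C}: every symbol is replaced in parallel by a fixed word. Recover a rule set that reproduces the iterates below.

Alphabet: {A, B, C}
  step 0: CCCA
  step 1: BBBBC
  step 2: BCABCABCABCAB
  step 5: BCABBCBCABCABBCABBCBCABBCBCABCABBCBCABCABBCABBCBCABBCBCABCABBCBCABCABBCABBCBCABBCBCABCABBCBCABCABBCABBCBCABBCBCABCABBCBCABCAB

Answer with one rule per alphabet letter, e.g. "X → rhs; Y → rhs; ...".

A->BC, B->BCA, C->B

  step 1 ⇒ step 2: BBBBC ⇒ BCA·BCA·BCA·BCA·B
    B ↦ BCA
    C ↦ B
  step 0 ⇒ step 1: CCCA ⇒ B·B·B·BC
    A ↦ BC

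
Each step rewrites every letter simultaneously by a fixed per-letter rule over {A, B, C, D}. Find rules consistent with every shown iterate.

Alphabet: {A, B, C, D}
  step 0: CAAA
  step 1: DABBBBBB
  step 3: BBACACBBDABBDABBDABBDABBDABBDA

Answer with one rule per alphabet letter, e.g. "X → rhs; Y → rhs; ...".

A->BB, B->AC, C->DA, D->A

  step 0 ⇒ step 1: CAAA ⇒ DA·BB·BB·BB
    A ↦ BB
    C ↦ DA
    B ↦ AC  (constrained at step 1)
    D ↦ A  (constrained at step 1)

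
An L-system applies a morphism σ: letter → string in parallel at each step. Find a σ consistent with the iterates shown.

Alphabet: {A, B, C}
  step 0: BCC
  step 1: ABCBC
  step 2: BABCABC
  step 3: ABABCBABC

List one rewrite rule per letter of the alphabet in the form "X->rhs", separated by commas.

  step 2 ⇒ step 3: BABCABC ⇒ A·B·A·BC·B·A·BC
    A ↦ B
    B ↦ A
    C ↦ BC

A->B, B->A, C->BC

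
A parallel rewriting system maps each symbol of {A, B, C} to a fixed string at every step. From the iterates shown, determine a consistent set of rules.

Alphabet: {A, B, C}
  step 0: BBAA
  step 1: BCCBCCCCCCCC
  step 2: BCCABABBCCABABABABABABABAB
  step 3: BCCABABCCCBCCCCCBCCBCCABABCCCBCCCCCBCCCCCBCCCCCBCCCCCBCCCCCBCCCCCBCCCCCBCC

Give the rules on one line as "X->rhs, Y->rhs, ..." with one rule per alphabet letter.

  step 2 ⇒ step 3: BCCABABBCCABABABABABABABAB ⇒ BCC·AB·AB·CCC·BCC·CCC·BCC·BCC·AB·AB·CCC·BCC·CCC·BCC·CCC·BCC·CCC·BCC·CCC·BCC·CCC·BCC·CCC·BCC·CCC·BCC
    A ↦ CCC
    B ↦ BCC
    C ↦ AB

A->CCC, B->BCC, C->AB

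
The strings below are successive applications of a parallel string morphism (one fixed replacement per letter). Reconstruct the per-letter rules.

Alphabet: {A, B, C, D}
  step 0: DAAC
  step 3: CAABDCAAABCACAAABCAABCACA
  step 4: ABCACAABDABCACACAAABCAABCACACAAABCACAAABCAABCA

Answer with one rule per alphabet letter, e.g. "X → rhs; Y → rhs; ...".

A->CA, B->A, C->AB, D->BD

  step 3 ⇒ step 4: CAABDCAAABCACAAABCAABCACA ⇒ AB·CA·CA·A·BD·AB·CA·CA·CA·A·AB·CA·AB·CA·CA·CA·A·AB·CA·CA·A·AB·CA·AB·CA
    A ↦ CA
    B ↦ A
    C ↦ AB
    D ↦ BD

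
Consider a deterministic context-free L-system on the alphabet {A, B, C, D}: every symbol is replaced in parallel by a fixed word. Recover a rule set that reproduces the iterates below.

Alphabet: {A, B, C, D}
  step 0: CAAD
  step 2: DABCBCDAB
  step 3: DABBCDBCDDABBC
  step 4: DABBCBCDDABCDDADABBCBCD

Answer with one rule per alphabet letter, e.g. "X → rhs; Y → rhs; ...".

  step 3 ⇒ step 4: DABBCDBCDDABBC ⇒ DA·B·BC·BC·D·DA·BC·D·DA·DA·B·BC·BC·D
    A ↦ B
    B ↦ BC
    C ↦ D
    D ↦ DA

A->B, B->BC, C->D, D->DA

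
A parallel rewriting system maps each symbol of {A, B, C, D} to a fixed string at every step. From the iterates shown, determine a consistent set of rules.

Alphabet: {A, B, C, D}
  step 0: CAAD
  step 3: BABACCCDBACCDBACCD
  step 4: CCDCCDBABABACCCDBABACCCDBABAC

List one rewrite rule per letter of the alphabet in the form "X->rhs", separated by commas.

A->CD, B->C, C->BA, D->C

  step 3 ⇒ step 4: BABACCCDBACCDBACCD ⇒ C·CD·C·CD·BA·BA·BA·C·C·CD·BA·BA·C·C·CD·BA·BA·C
    A ↦ CD
    B ↦ C
    C ↦ BA
    D ↦ C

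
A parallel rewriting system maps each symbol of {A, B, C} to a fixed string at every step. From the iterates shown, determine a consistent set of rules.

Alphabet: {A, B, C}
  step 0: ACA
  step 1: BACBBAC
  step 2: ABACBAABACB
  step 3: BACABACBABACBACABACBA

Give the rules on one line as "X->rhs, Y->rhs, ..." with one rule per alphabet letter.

  step 2 ⇒ step 3: ABACBAABACB ⇒ BAC·A·BAC·B·A·BAC·BAC·A·BAC·B·A
    A ↦ BAC
    B ↦ A
    C ↦ B

A->BAC, B->A, C->B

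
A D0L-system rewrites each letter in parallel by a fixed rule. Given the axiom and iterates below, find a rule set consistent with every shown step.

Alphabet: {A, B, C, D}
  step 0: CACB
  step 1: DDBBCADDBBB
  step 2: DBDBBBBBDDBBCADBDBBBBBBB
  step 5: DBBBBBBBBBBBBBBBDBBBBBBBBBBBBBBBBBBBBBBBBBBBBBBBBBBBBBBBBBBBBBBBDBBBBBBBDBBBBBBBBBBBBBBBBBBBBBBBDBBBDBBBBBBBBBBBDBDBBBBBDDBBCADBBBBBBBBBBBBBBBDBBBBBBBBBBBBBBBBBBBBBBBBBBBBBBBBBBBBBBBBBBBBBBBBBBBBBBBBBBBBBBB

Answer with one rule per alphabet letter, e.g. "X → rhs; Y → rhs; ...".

A->BCA, B->BB, C->DDB, D->DB

  step 1 ⇒ step 2: DDBBCADDBBB ⇒ DB·DB·BB·BB·DDB·BCA·DB·DB·BB·BB·BB
    A ↦ BCA
    B ↦ BB
    C ↦ DDB
    D ↦ DB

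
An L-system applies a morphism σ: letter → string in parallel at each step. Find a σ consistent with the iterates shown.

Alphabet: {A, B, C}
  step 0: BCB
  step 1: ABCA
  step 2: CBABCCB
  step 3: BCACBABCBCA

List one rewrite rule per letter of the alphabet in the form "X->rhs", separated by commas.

A->CB, B->A, C->BC

  step 2 ⇒ step 3: CBABCCB ⇒ BC·A·CB·A·BC·BC·A
    A ↦ CB
    B ↦ A
    C ↦ BC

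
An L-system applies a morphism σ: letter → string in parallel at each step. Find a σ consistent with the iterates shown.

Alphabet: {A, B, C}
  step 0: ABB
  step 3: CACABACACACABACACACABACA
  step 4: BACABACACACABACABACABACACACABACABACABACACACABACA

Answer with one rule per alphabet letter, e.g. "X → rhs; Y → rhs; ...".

  step 3 ⇒ step 4: CACABACACACABACACACABACA ⇒ BA·CA·BA·CA·CA·CA·BA·CA·BA·CA·BA·CA·CA·CA·BA·CA·BA·CA·BA·CA·CA·CA·BA·CA
    A ↦ CA
    B ↦ CA
    C ↦ BA

A->CA, B->CA, C->BA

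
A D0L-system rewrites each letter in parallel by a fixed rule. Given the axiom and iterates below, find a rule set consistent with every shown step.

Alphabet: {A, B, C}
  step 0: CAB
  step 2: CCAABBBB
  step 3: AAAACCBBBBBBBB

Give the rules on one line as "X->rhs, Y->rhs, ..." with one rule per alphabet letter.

  step 2 ⇒ step 3: CCAABBBB ⇒ AA·AA·C·C·BB·BB·BB·BB
    A ↦ C
    B ↦ BB
    C ↦ AA

A->C, B->BB, C->AA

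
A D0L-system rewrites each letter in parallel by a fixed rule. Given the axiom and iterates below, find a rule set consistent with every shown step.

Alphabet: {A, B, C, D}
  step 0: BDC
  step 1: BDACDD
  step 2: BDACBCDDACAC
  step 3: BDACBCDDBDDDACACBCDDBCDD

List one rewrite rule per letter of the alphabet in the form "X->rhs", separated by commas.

  step 2 ⇒ step 3: BDACBCDDACAC ⇒ BD·AC·BC·DD·BD·DD·AC·AC·BC·DD·BC·DD
    A ↦ BC
    B ↦ BD
    C ↦ DD
    D ↦ AC

A->BC, B->BD, C->DD, D->AC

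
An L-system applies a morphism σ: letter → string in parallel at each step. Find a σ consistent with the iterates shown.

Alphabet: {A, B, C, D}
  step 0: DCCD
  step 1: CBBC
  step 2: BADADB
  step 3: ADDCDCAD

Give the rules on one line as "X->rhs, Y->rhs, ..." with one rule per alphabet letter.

  step 2 ⇒ step 3: BADADB ⇒ AD·D·C·D·C·AD
    A ↦ D
    B ↦ AD
    D ↦ C
  step 0 ⇒ step 1: DCCD ⇒ C·B·B·C
    C ↦ B

A->D, B->AD, C->B, D->C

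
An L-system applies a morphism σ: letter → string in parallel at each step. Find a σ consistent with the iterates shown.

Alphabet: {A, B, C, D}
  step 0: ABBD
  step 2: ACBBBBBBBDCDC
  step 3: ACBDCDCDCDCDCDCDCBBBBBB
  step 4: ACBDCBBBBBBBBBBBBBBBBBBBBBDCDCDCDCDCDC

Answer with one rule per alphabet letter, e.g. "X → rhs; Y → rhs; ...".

  step 3 ⇒ step 4: ACBDCDCDCDCDCDCDCBBBBBB ⇒ AC·B·DC·BB·B·BB·B·BB·B·BB·B·BB·B·BB·B·BB·B·DC·DC·DC·DC·DC·DC
    A ↦ AC
    B ↦ DC
    C ↦ B
    D ↦ BB

A->AC, B->DC, C->B, D->BB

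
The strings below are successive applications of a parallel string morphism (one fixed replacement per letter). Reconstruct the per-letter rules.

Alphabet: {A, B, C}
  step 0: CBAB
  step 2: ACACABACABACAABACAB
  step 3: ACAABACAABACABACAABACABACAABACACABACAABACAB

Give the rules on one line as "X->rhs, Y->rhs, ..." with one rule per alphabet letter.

  step 2 ⇒ step 3: ACACABACABACAABACAB ⇒ AC·AAB·AC·AAB·AC·AB·AC·AAB·AC·AB·AC·AAB·AC·AC·AB·AC·AAB·AC·AB
    A ↦ AC
    B ↦ AB
    C ↦ AAB

A->AC, B->AB, C->AAB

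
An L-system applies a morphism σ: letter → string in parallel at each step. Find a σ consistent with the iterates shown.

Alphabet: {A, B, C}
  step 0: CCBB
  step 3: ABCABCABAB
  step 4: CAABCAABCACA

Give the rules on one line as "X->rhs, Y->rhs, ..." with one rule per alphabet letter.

  step 3 ⇒ step 4: ABCABCABAB ⇒ C·A·AB·C·A·AB·C·A·C·A
    A ↦ C
    B ↦ A
    C ↦ AB

A->C, B->A, C->AB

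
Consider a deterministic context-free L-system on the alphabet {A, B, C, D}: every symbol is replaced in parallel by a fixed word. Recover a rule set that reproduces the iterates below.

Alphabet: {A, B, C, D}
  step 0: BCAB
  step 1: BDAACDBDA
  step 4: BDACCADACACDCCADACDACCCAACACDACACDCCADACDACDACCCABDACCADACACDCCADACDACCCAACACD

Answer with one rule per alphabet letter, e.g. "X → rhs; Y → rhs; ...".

A->D, B->BDA, C->AC, D->CCA

  step 0 ⇒ step 1: BCAB ⇒ BDA·AC·D·BDA
    A ↦ D
    B ↦ BDA
    C ↦ AC
    D ↦ CCA  (constrained at step 1)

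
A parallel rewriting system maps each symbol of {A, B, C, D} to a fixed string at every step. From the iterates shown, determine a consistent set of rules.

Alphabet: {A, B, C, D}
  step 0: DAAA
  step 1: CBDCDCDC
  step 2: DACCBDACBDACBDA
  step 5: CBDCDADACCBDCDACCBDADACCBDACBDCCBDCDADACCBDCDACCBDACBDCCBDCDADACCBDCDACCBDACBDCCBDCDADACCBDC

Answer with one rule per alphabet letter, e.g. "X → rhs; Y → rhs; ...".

A->DC, B->C, C->DA, D->CB

  step 1 ⇒ step 2: CBDCDCDC ⇒ DA·C·CB·DA·CB·DA·CB·DA
    B ↦ C
    C ↦ DA
    D ↦ CB
  step 0 ⇒ step 1: DAAA ⇒ CB·DC·DC·DC
    A ↦ DC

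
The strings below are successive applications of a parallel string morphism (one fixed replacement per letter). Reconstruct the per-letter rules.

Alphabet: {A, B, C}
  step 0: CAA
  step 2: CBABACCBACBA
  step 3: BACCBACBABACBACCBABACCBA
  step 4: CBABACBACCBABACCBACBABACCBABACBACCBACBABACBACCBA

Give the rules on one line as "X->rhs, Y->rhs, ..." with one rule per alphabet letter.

A->BA, B->C, C->BAC

  step 3 ⇒ step 4: BACCBACBABACBACCBABACCBA ⇒ C·BA·BAC·BAC·C·BA·BAC·C·BA·C·BA·BAC·C·BA·BAC·BAC·C·BA·C·BA·BAC·BAC·C·BA
    A ↦ BA
    B ↦ C
    C ↦ BAC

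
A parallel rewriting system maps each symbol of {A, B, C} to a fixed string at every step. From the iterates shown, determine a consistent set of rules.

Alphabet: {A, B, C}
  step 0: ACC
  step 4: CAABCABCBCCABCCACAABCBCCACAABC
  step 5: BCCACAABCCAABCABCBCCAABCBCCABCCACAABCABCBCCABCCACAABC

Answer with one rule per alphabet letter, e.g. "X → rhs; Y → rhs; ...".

  step 4 ⇒ step 5: CAABCABCBCCABCCACAABCBCCACAABC ⇒ BC·CA·CA·A·BC·CA·A·BC·A·BC·BC·CA·A·BC·BC·CA·BC·CA·CA·A·BC·A·BC·BC·CA·BC·CA·CA·A·BC
    A ↦ CA
    B ↦ A
    C ↦ BC

A->CA, B->A, C->BC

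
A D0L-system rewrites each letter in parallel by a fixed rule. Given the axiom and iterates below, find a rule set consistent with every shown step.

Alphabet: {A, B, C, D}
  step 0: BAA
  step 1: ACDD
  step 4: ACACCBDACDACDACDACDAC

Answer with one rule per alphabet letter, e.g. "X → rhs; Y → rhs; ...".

  step 0 ⇒ step 1: BAA ⇒ AC·D·D
    A ↦ D
    B ↦ AC
    C ↦ AC  (constrained at step 1)
    D ↦ CB  (constrained at step 1)

A->D, B->AC, C->AC, D->CB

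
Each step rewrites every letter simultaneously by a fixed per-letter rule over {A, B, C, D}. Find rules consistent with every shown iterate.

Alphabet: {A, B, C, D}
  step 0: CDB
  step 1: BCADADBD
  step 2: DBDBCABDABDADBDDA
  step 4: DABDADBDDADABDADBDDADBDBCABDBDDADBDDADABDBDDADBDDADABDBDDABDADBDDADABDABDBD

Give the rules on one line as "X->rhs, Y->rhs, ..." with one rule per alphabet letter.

  step 1 ⇒ step 2: BCADADBD ⇒ DBD·BCA·B·DA·B·DA·DBD·DA
    A ↦ B
    B ↦ DBD
    C ↦ BCA
    D ↦ DA

A->B, B->DBD, C->BCA, D->DA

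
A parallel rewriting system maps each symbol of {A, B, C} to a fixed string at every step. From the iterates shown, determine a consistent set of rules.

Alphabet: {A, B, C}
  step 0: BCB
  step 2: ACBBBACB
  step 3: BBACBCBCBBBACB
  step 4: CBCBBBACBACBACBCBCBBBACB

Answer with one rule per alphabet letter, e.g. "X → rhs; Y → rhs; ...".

  step 3 ⇒ step 4: BBACBCBCBBBACB ⇒ CB·CB·BB·A·CB·A·CB·A·CB·CB·CB·BB·A·CB
    A ↦ BB
    B ↦ CB
    C ↦ A

A->BB, B->CB, C->A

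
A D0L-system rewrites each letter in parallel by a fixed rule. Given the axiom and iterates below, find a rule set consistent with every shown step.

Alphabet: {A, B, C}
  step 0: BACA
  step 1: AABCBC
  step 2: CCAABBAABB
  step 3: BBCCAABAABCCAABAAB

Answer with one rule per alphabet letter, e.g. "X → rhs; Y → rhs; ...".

  step 2 ⇒ step 3: CCAABBAABB ⇒ B·B·C·C·AAB·AAB·C·C·AAB·AAB
    A ↦ C
    B ↦ AAB
    C ↦ B

A->C, B->AAB, C->B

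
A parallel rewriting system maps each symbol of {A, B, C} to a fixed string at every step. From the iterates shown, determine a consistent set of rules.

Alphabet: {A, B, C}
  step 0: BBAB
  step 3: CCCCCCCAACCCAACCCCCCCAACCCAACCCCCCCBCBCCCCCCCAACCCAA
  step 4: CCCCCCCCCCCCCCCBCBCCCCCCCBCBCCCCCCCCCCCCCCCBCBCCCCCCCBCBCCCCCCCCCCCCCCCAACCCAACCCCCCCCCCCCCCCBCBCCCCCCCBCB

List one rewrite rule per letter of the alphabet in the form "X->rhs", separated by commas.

A->CB, B->CAA, C->CC

  step 3 ⇒ step 4: CCCCCCCAACCCAACCCCCCCAACCCAACCCCCCCBCBCCCCCCCAACCCAA ⇒ CC·CC·CC·CC·CC·CC·CC·CB·CB·CC·CC·CC·CB·CB·CC·CC·CC·CC·CC·CC·CC·CB·CB·CC·CC·CC·CB·CB·CC·CC·CC·CC·CC·CC·CC·CAA·CC·CAA·CC·CC·CC·CC·CC·CC·CC·CB·CB·CC·CC·CC·CB·CB
    A ↦ CB
    B ↦ CAA
    C ↦ CC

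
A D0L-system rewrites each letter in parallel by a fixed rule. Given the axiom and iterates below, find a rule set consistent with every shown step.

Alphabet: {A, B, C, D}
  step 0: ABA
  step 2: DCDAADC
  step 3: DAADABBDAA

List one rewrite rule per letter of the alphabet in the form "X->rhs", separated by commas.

A->B, B->DC, C->A, D->DA

  step 2 ⇒ step 3: DCDAADC ⇒ DA·A·DA·B·B·DA·A
    A ↦ B
    C ↦ A
    D ↦ DA
    B ↦ DC  (constrained at step 0)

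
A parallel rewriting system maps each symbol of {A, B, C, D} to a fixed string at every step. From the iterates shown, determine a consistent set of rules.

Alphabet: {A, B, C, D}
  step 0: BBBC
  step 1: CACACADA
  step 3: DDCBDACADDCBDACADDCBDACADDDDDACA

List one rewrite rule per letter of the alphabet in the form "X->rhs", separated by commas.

  step 0 ⇒ step 1: BBBC ⇒ CA·CA·CA·DA
    B ↦ CA
    C ↦ DA
    A ↦ CB  (constrained at step 1)
    D ↦ DD  (constrained at step 1)

A->CB, B->CA, C->DA, D->DD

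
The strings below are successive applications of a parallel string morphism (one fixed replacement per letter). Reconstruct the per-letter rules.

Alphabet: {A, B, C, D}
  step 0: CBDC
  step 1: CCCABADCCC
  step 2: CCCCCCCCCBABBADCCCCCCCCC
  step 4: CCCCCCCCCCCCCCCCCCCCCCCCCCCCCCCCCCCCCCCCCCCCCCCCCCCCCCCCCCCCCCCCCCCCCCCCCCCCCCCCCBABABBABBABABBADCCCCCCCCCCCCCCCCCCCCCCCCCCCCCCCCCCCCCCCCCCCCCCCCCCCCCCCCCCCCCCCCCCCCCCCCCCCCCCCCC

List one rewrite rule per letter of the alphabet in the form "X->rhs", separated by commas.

  step 1 ⇒ step 2: CCCABADCCC ⇒ CCC·CCC·CCC·B·AB·B·AD·CCC·CCC·CCC
    A ↦ B
    B ↦ AB
    C ↦ CCC
    D ↦ AD

A->B, B->AB, C->CCC, D->AD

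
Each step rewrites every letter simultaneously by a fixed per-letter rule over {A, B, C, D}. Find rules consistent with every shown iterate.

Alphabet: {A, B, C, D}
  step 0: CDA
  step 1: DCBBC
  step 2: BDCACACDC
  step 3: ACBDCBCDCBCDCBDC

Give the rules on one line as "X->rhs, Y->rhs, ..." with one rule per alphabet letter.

  step 2 ⇒ step 3: BDCACACDC ⇒ AC·B·DC·BC·DC·BC·DC·B·DC
    A ↦ BC
    B ↦ AC
    C ↦ DC
    D ↦ B

A->BC, B->AC, C->DC, D->B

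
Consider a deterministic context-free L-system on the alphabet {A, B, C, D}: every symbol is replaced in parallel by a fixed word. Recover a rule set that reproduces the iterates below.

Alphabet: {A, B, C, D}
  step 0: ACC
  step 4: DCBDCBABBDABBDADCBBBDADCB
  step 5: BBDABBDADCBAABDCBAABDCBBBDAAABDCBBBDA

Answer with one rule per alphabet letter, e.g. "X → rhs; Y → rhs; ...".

A->DCB, B->A, C->BD, D->B

  step 4 ⇒ step 5: DCBDCBABBDABBDADCBBBDADCB ⇒ B·BD·A·B·BD·A·DCB·A·A·B·DCB·A·A·B·DCB·B·BD·A·A·A·B·DCB·B·BD·A
    A ↦ DCB
    B ↦ A
    C ↦ BD
    D ↦ B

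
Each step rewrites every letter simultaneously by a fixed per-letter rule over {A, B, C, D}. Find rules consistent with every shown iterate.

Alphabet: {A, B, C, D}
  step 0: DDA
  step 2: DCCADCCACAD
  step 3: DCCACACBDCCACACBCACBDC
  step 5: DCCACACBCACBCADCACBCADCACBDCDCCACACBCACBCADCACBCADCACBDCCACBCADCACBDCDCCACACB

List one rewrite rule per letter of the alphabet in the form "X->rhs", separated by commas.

A->CB, B->D, C->CA, D->DC

  step 2 ⇒ step 3: DCCADCCACAD ⇒ DC·CA·CA·CB·DC·CA·CA·CB·CA·CB·DC
    A ↦ CB
    C ↦ CA
    D ↦ DC
    B ↦ D  (constrained at step 3)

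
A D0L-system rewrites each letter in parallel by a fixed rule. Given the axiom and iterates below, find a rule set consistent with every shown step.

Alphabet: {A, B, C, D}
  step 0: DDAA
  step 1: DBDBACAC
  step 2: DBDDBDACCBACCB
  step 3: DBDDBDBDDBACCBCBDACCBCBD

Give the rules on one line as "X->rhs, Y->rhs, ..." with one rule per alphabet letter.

A->AC, B->D, C->CB, D->DB

  step 2 ⇒ step 3: DBDDBDACCBACCB ⇒ DB·D·DB·DB·D·DB·AC·CB·CB·D·AC·CB·CB·D
    A ↦ AC
    B ↦ D
    C ↦ CB
    D ↦ DB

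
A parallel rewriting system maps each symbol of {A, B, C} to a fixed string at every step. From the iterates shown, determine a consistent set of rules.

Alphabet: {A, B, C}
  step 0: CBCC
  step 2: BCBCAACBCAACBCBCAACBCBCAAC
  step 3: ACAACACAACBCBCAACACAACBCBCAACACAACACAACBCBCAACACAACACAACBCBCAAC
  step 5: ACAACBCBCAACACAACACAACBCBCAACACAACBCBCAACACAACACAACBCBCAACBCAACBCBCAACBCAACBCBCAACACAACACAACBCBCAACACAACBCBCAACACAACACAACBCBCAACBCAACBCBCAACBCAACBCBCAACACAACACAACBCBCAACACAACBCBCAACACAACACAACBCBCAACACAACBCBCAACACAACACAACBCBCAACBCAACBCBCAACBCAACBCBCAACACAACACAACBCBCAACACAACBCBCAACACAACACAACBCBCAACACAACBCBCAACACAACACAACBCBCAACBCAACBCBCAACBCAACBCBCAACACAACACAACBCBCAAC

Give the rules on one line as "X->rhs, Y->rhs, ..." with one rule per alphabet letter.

  step 2 ⇒ step 3: BCBCAACBCAACBCBCAACBCBCAAC ⇒ AC·AAC·AC·AAC·BC·BC·AAC·AC·AAC·BC·BC·AAC·AC·AAC·AC·AAC·BC·BC·AAC·AC·AAC·AC·AAC·BC·BC·AAC
    A ↦ BC
    B ↦ AC
    C ↦ AAC

A->BC, B->AC, C->AAC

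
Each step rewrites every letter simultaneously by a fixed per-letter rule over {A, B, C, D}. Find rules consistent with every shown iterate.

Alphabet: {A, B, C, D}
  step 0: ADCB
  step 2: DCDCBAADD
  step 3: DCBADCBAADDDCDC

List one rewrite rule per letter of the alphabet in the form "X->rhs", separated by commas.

  step 2 ⇒ step 3: DCDCBAADD ⇒ DC·BA·DC·BA·A·D·D·DC·DC
    A ↦ D
    B ↦ A
    C ↦ BA
    D ↦ DC

A->D, B->A, C->BA, D->DC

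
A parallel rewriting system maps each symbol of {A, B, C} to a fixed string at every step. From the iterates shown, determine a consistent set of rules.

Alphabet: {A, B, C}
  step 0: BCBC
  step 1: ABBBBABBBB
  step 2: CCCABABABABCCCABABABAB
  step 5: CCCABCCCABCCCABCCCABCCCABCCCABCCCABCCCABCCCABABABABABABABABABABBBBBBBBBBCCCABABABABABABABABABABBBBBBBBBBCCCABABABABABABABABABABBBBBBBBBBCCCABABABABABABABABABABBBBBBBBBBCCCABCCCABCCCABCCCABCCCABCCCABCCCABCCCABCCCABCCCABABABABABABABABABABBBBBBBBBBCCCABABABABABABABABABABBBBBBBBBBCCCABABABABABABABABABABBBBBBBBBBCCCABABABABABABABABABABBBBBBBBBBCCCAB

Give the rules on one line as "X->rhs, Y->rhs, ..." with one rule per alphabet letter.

  step 1 ⇒ step 2: ABBBBABBBB ⇒ CCC·AB·AB·AB·AB·CCC·AB·AB·AB·AB
    A ↦ CCC
    B ↦ AB
  step 0 ⇒ step 1: BCBC ⇒ AB·BBB·AB·BBB
    C ↦ BBB

A->CCC, B->AB, C->BBB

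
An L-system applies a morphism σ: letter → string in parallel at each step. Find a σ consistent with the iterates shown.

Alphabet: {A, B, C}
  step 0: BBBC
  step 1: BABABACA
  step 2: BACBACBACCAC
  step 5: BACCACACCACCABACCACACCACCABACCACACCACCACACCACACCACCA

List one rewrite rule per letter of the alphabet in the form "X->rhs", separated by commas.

  step 1 ⇒ step 2: BABABACA ⇒ BA·C·BA·C·BA·C·CA·C
    A ↦ C
    B ↦ BA
    C ↦ CA

A->C, B->BA, C->CA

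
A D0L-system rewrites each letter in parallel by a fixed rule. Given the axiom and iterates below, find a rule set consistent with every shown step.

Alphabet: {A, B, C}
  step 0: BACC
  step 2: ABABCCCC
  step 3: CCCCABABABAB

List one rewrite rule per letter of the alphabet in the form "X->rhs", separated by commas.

  step 2 ⇒ step 3: ABABCCCC ⇒ C·C·C·C·AB·AB·AB·AB
    A ↦ C
    B ↦ C
    C ↦ AB

A->C, B->C, C->AB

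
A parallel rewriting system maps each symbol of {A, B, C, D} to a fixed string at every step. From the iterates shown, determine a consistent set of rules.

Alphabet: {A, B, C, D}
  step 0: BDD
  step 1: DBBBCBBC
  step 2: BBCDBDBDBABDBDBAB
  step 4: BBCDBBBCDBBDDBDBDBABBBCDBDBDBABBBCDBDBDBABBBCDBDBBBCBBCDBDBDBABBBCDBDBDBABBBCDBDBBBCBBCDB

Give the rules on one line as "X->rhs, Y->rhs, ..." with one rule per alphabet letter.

  step 1 ⇒ step 2: DBBBCBBC ⇒ BBC·DB·DB·DB·AB·DB·DB·AB
    B ↦ DB
    C ↦ AB
    D ↦ BBC
    A ↦ BD  (constrained at step 2)

A->BD, B->DB, C->AB, D->BBC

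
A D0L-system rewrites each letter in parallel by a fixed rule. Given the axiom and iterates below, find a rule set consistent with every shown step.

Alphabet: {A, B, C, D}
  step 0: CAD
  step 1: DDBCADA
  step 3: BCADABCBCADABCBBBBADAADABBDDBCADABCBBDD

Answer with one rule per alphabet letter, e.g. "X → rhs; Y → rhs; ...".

A->BC, B->BB, C->DD, D->ADA

  step 0 ⇒ step 1: CAD ⇒ DD·BC·ADA
    A ↦ BC
    C ↦ DD
    D ↦ ADA
    B ↦ BB  (constrained at step 1)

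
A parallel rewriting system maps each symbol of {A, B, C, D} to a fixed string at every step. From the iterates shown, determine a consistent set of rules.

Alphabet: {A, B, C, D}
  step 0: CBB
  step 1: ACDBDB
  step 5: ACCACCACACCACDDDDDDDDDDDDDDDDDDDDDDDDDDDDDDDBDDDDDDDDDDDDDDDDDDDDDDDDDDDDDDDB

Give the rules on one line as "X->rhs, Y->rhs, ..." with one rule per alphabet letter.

A->C, B->DB, C->AC, D->DD

  step 0 ⇒ step 1: CBB ⇒ AC·DB·DB
    B ↦ DB
    C ↦ AC
    A ↦ C  (constrained at step 1)
    D ↦ DD  (constrained at step 1)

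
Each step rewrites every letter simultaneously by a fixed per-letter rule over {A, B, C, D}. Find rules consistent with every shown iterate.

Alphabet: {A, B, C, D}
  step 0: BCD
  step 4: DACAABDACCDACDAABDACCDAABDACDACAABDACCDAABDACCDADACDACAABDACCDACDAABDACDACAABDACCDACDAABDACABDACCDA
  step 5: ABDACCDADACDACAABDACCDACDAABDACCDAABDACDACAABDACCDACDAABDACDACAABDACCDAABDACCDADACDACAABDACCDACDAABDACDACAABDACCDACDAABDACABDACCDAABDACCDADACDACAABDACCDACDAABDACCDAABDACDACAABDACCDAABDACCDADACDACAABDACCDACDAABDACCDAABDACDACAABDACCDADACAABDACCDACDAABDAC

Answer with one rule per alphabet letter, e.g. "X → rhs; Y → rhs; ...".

A->DAC, B->A, C->CDA, D->AB

  step 4 ⇒ step 5: DACAABDACCDACDAABDACCDAABDACDACAABDACCDAABDACCDADACDACAABDACCDACDAABDACDACAABDACCDACDAABDACABDACCDA ⇒ AB·DAC·CDA·DAC·DAC·A·AB·DAC·CDA·CDA·AB·DAC·CDA·AB·DAC·DAC·A·AB·DAC·CDA·CDA·AB·DAC·DAC·A·AB·DAC·CDA·AB·DAC·CDA·DAC·DAC·A·AB·DAC·CDA·CDA·AB·DAC·DAC·A·AB·DAC·CDA·CDA·AB·DAC·AB·DAC·CDA·AB·DAC·CDA·DAC·DAC·A·AB·DAC·CDA·CDA·AB·DAC·CDA·AB·DAC·DAC·A·AB·DAC·CDA·AB·DAC·CDA·DAC·DAC·A·AB·DAC·CDA·CDA·AB·DAC·CDA·AB·DAC·DAC·A·AB·DAC·CDA·DAC·A·AB·DAC·CDA·CDA·AB·DAC
    A ↦ DAC
    B ↦ A
    C ↦ CDA
    D ↦ AB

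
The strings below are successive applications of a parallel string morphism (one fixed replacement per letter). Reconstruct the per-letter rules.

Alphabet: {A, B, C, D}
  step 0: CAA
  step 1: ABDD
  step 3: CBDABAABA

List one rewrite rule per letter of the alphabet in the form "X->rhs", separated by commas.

  step 0 ⇒ step 1: CAA ⇒ AB·D·D
    A ↦ D
    C ↦ AB
    B ↦ A  (constrained at step 1)
    D ↦ CB  (constrained at step 1)

A->D, B->A, C->AB, D->CB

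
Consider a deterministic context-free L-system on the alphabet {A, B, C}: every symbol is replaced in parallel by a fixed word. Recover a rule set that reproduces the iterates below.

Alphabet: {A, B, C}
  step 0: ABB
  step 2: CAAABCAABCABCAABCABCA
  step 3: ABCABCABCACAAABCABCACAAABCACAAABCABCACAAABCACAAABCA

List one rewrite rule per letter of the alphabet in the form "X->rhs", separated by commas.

  step 2 ⇒ step 3: CAAABCAABCABCAABCABCA ⇒ A·BCA·BCA·BCA·CAA·A·BCA·BCA·CAA·A·BCA·CAA·A·BCA·BCA·CAA·A·BCA·CAA·A·BCA
    A ↦ BCA
    B ↦ CAA
    C ↦ A

A->BCA, B->CAA, C->A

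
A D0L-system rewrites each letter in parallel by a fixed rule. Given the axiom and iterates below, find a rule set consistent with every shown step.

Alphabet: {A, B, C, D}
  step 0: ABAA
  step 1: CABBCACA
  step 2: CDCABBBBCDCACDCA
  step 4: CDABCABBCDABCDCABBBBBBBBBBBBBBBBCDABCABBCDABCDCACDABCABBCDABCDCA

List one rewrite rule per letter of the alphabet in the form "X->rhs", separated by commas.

A->CA, B->BB, C->CD, D->AB

  step 1 ⇒ step 2: CABBCACA ⇒ CD·CA·BB·BB·CD·CA·CD·CA
    A ↦ CA
    B ↦ BB
    C ↦ CD
    D ↦ AB  (constrained at step 2)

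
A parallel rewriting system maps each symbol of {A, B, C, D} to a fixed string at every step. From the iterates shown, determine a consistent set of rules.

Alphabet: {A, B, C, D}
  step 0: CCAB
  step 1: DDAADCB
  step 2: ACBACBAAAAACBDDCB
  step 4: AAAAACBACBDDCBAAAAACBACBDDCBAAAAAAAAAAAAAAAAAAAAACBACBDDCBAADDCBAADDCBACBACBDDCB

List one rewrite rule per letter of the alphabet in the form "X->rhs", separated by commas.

A->AA, B->DCB, C->D, D->ACB

  step 1 ⇒ step 2: DDAADCB ⇒ ACB·ACB·AA·AA·ACB·D·DCB
    A ↦ AA
    B ↦ DCB
    C ↦ D
    D ↦ ACB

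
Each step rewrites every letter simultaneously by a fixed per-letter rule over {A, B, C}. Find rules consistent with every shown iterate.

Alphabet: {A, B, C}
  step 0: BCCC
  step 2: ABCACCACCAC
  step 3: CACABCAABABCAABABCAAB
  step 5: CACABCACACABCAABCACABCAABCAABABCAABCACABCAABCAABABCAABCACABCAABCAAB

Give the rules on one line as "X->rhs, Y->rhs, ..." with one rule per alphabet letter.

  step 2 ⇒ step 3: ABCACCACCAC ⇒ CA·C·AB·CA·AB·AB·CA·AB·AB·CA·AB
    A ↦ CA
    B ↦ C
    C ↦ AB

A->CA, B->C, C->AB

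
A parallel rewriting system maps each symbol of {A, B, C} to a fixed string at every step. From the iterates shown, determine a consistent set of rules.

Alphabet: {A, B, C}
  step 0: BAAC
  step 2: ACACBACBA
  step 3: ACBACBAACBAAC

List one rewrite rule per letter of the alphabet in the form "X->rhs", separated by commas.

A->AC, B->A, C->B

  step 2 ⇒ step 3: ACACBACBA ⇒ AC·B·AC·B·A·AC·B·A·AC
    A ↦ AC
    B ↦ A
    C ↦ B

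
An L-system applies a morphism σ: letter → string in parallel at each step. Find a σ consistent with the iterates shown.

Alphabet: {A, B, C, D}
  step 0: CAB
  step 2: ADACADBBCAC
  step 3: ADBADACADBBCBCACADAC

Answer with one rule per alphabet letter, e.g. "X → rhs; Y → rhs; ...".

  step 2 ⇒ step 3: ADACADBBCAC ⇒ AD·B·AD·AC·AD·B·BC·BC·AC·AD·AC
    A ↦ AD
    B ↦ BC
    C ↦ AC
    D ↦ B

A->AD, B->BC, C->AC, D->B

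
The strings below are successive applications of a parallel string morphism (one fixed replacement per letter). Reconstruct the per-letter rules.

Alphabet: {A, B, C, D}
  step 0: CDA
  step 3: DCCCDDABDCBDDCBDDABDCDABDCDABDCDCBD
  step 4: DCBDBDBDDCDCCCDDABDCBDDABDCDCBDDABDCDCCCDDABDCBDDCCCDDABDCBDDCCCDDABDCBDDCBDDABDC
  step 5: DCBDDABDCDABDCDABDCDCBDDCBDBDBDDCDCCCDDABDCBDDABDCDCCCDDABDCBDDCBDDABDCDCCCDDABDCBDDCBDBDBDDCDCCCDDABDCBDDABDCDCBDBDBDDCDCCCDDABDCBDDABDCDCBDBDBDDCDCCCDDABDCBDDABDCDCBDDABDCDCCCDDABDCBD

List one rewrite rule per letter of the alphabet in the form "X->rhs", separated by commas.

A->CCD, B->DAB, C->BD, D->DC

  step 4 ⇒ step 5: DCBDBDBDDCDCCCDDABDCBDDABDCDCBDDABDCDCCCDDABDCBDDCCCDDABDCBDDCCCDDABDCBDDCBDDABDC ⇒ DC·BD·DAB·DC·DAB·DC·DAB·DC·DC·BD·DC·BD·BD·BD·DC·DC·CCD·DAB·DC·BD·DAB·DC·DC·CCD·DAB·DC·BD·DC·BD·DAB·DC·DC·CCD·DAB·DC·BD·DC·BD·BD·BD·DC·DC·CCD·DAB·DC·BD·DAB·DC·DC·BD·BD·BD·DC·DC·CCD·DAB·DC·BD·DAB·DC·DC·BD·BD·BD·DC·DC·CCD·DAB·DC·BD·DAB·DC·DC·BD·DAB·DC·DC·CCD·DAB·DC·BD
    A ↦ CCD
    B ↦ DAB
    C ↦ BD
    D ↦ DC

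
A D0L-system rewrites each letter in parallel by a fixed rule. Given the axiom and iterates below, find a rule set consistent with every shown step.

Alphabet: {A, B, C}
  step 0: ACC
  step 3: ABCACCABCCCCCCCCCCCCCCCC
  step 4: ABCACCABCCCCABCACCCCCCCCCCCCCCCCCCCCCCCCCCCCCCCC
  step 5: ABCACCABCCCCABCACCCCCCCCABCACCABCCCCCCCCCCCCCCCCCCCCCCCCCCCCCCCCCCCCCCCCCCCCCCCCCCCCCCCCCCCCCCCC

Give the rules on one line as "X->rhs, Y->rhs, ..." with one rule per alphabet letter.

  step 4 ⇒ step 5: ABCACCABCCCCABCACCCCCCCCCCCCCCCCCCCCCCCCCCCCCCCC ⇒ AB·CA·CC·AB·CC·CC·AB·CA·CC·CC·CC·CC·AB·CA·CC·AB·CC·CC·CC·CC·CC·CC·CC·CC·CC·CC·CC·CC·CC·CC·CC·CC·CC·CC·CC·CC·CC·CC·CC·CC·CC·CC·CC·CC·CC·CC·CC·CC
    A ↦ AB
    B ↦ CA
    C ↦ CC

A->AB, B->CA, C->CC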